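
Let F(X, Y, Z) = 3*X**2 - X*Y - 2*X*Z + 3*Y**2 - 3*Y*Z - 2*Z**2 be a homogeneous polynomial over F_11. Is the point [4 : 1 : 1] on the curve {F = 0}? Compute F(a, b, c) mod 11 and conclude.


F(4,1,1) ≡ 1 (mod 11); P is NOT on the curve.

Evaluate F(4, 1, 1) term-by-term (mod 11).
  3*X**2 ↦ 3·16·1·1 = 48
  -X*Y ↦ -1·4·1·1 = -4
  -2*X*Z ↦ -2·4·1·1 = -8
  3*Y**2 ↦ 3·1·1·1 = 3
  -3*Y*Z ↦ -3·1·1·1 = -3
  -2*Z**2 ↦ -2·1·1·1 = -2
Sum: F(4, 1, 1) = (48) + (-4) + (-8) + (3) + (-3) + (-2) = 34.
Reducing mod 11: 34 ≡ 1 (mod 11).
Since F(a, b, c) ≡ 1 ≠ 0 (mod 11), P does NOT lie on the curve.


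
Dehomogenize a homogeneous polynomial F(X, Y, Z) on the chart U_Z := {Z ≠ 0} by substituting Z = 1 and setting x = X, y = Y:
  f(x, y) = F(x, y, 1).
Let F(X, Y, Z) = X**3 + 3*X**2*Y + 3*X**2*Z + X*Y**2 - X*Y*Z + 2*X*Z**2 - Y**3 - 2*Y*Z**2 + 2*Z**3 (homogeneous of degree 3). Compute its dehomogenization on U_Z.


f(x, y) = x**3 + 3*x**2*y + 3*x**2 + x*y**2 - x*y + 2*x - y**3 - 2*y + 2

On U_Z we set Z = 1. Each monomial c·X^i·Y^j·Z^k in F becomes c·x^i·y^j·1^k = c·x^i·y^j.
Substituting Z = 1: F(X, Y, 1) = x**3 + 3*x**2*y + 3*x**2 + x*y**2 - x*y + 2*x - y**3 - 2*y + 2.
Note: deg(f) ≤ deg(F) = 3; strict inequality happens when F is divisible by Z (lost terms).


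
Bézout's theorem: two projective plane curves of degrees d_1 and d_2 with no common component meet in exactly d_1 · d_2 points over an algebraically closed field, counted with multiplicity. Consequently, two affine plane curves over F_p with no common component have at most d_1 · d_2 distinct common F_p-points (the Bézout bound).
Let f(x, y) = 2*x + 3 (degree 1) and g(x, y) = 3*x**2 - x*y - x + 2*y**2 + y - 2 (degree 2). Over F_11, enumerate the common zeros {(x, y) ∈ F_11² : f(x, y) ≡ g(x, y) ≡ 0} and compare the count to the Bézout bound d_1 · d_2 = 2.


Common zeros: {(4, 2), (4, 5)}; count = 2; Bézout bound = 2.

deg(f) = 1, deg(g) = 2, so Bézout bound = 2.
Scan x ∈ F_11. For each x, list the y ∈ F_11 with f(x, y) ≡ 0 and those with g(x, y) ≡ 0 (mod 11); the common zeros in that column are the intersection.
  x = 0: f ≡ 0 at y ∈ ∅; g ≡ 0 at y ∈ ∅; common: ∅.
  x = 1: f ≡ 0 at y ∈ ∅; g ≡ 0 at y ∈ {0}; common: ∅.
  x = 2: f ≡ 0 at y ∈ ∅; g ≡ 0 at y ∈ {7, 10}; common: ∅.
  x = 3: f ≡ 0 at y ∈ ∅; g ≡ 0 at y ∈ {0, 1}; common: ∅.
  x = 4: f ≡ 0 at y ∈ {0, 1, 2, 3, 4, 5, 6, 7, 8, 9, 10}; g ≡ 0 at y ∈ {2, 5}; common: {2, 5}.
  x = 5: f ≡ 0 at y ∈ ∅; g ≡ 0 at y ∈ {1}; common: ∅.
  x = 6: f ≡ 0 at y ∈ ∅; g ≡ 0 at y ∈ ∅; common: ∅.
  x = 7: f ≡ 0 at y ∈ ∅; g ≡ 0 at y ∈ ∅; common: ∅.
  x = 8: f ≡ 0 at y ∈ ∅; g ≡ 0 at y ∈ {2, 7}; common: ∅.
  x = 9: f ≡ 0 at y ∈ ∅; g ≡ 0 at y ∈ {5, 10}; common: ∅.
  x = 10: f ≡ 0 at y ∈ ∅; g ≡ 0 at y ∈ ∅; common: ∅.
Collecting: common zeros = {(4, 2), (4, 5)}, so the count is 2.
Comparison with the Bézout bound: 2 ≤ 2 = deg(f)·deg(g), as expected for curves with no common component (the bound is attained).


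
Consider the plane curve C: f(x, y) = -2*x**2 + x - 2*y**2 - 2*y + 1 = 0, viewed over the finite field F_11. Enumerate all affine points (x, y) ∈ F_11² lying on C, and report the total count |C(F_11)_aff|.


Affine F_11-points: {(0, 2), (0, 8), (1, 0), (1, 10), (5, 0), (5, 10), (6, 2), (6, 8), (8, 3), (8, 7), (9, 3), (9, 7)}; count = 12.

For each of the 121 pairs (x, y) ∈ F_11², evaluate f(x, y) mod 11. Record the zeros.
  x = 0: [0↦1, 1↦8, 2↦0, 3↦10, 4↦5, 5↦7, 6↦5, 7↦10, 8↦0, 9↦8, 10↦1]  zeros at y ∈ {2, 8}
  x = 1: [0↦0, 1↦7, 2↦10, 3↦9, 4↦4, 5↦6, 6↦4, 7↦9, 8↦10, 9↦7, 10↦0]  zeros at y ∈ {0, 10}
  x = 2: [0↦6, 1↦2, 2↦5, 3↦4, 4↦10, 5↦1, 6↦10, 7↦4, 8↦5, 9↦2, 10↦6]  zeros at y ∈ ∅
  x = 3: [0↦8, 1↦4, 2↦7, 3↦6, 4↦1, 5↦3, 6↦1, 7↦6, 8↦7, 9↦4, 10↦8]  zeros at y ∈ ∅
  x = 4: [0↦6, 1↦2, 2↦5, 3↦4, 4↦10, 5↦1, 6↦10, 7↦4, 8↦5, 9↦2, 10↦6]  zeros at y ∈ ∅
  x = 5: [0↦0, 1↦7, 2↦10, 3↦9, 4↦4, 5↦6, 6↦4, 7↦9, 8↦10, 9↦7, 10↦0]  zeros at y ∈ {0, 10}
  x = 6: [0↦1, 1↦8, 2↦0, 3↦10, 4↦5, 5↦7, 6↦5, 7↦10, 8↦0, 9↦8, 10↦1]  zeros at y ∈ {2, 8}
  x = 7: [0↦9, 1↦5, 2↦8, 3↦7, 4↦2, 5↦4, 6↦2, 7↦7, 8↦8, 9↦5, 10↦9]  zeros at y ∈ ∅
  x = 8: [0↦2, 1↦9, 2↦1, 3↦0, 4↦6, 5↦8, 6↦6, 7↦0, 8↦1, 9↦9, 10↦2]  zeros at y ∈ {3, 7}
  x = 9: [0↦2, 1↦9, 2↦1, 3↦0, 4↦6, 5↦8, 6↦6, 7↦0, 8↦1, 9↦9, 10↦2]  zeros at y ∈ {3, 7}
  x = 10: [0↦9, 1↦5, 2↦8, 3↦7, 4↦2, 5↦4, 6↦2, 7↦7, 8↦8, 9↦5, 10↦9]  zeros at y ∈ ∅
Collecting zeros: affine points = {(0, 2), (0, 8), (1, 0), (1, 10), (5, 0), (5, 10), (6, 2), (6, 8), (8, 3), (8, 7), (9, 3), (9, 7)}.
Total count |C(F_11)_aff| = 12.


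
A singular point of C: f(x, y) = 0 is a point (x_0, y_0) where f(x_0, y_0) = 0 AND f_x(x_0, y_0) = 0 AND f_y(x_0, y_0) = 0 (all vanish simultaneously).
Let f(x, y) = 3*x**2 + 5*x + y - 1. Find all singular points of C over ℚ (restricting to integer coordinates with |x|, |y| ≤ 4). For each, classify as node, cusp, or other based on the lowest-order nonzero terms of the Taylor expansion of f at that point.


No singular points in the scanned grid; C is smooth there.

Compute partial derivatives:
  f_x = 6*x + 5.
  f_y = 1.
f_y = 1 is a nonzero constant, so f_y never vanishes: no point (x, y) can satisfy f = f_x = f_y = 0. In particular no (x, y) ∈ {−4, ..., 4}² is singular; the curve is smooth.


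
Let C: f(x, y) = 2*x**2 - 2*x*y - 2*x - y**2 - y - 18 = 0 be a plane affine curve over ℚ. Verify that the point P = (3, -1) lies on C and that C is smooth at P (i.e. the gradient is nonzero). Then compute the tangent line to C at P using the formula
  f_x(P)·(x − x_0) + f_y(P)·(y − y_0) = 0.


Tangent line at P: 12*x - 5*y - 41 = 0.

Step 1: f(3, -1) = 0, so P lies on C.
Step 2: partial derivatives
  f_x(x, y) = 4*x - 2*y - 2, f_y(x, y) = -2*x - 2*y - 1.
  f_x(P) = 12, f_y(P) = -5 (gradient nonzero, so P is smooth).
Step 3: tangent line at P: 12·(x − 3) + -5·(y − -1) = 0.
Expanding: 12*x - 5*y - 41 = 0.


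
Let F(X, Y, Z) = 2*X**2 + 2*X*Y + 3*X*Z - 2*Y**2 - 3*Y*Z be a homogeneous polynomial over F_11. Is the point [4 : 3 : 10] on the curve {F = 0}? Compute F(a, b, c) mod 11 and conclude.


F(4,3,10) ≡ 2 (mod 11); P is NOT on the curve.

Evaluate F(4, 3, 10) term-by-term (mod 11).
  2*X**2 ↦ 2·16·1·1 = 32
  2*X*Y ↦ 2·4·3·1 = 24
  3*X*Z ↦ 3·4·1·10 = 120
  -2*Y**2 ↦ -2·1·9·1 = -18
  -3*Y*Z ↦ -3·1·3·10 = -90
Sum: F(4, 3, 10) = (32) + (24) + (120) + (-18) + (-90) = 68.
Reducing mod 11: 68 ≡ 2 (mod 11).
Since F(a, b, c) ≡ 2 ≠ 0 (mod 11), P does NOT lie on the curve.


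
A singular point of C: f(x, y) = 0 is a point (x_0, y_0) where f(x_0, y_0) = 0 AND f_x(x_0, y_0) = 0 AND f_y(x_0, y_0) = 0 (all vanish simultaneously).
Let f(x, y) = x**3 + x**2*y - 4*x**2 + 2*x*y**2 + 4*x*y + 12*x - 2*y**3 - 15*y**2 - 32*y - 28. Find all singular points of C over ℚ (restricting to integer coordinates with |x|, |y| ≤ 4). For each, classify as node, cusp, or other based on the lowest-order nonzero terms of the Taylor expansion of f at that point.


Singular points: {(2, -2)}; classification: cusp.

Compute partial derivatives:
  f_x = 3*x**2 + 2*x*y - 8*x + 2*y**2 + 4*y + 12.
  f_y = x**2 + 4*x*y + 4*x - 6*y**2 - 30*y - 32.
Scan x_0 ∈ {−4, ..., 4}. For each x_0, f_y(x_0, y) is a polynomial in y; find its integer roots y ∈ {−4, ..., 4}, then test f_x and f at those candidates.
  x = -4: f_y(-4, y) = -6*y**2 - 46*y - 32; no integer root y with |y| ≤ 4.
  x = -3: f_y(-3, y) = -6*y**2 - 42*y - 35; no integer root y with |y| ≤ 4.
  x = -2: f_y(-2, y) = -6*y**2 - 38*y - 36; no integer root y with |y| ≤ 4.
  x = -1: f_y(-1, y) = -6*y**2 - 34*y - 35; no integer root y with |y| ≤ 4.
  x = 0: f_y(0, y) = -6*y**2 - 30*y - 32; no integer root y with |y| ≤ 4.
  x = 1: f_y(1, y) = -6*y**2 - 26*y - 27; no integer root y with |y| ≤ 4.
  x = 2: f_y(2, y) = -6*y**2 - 22*y - 20; vanishes at y ∈ {-2}. (2, -2): f_x = 0, f = 0 — SINGULAR.
  x = 3: f_y(3, y) = -6*y**2 - 18*y - 11; no integer root y with |y| ≤ 4.
  x = 4: f_y(4, y) = -6*y**2 - 14*y; vanishes at y ∈ {0}. (4, 0): f_x = 28 ≠ 0.
Only singular point on the grid: (2, -2).
Classify: substitute x = 2 + u, y = -2 + v and expand: f = u**3 + u**2*v + 2*u*v**2 - 2*v**3 + v**2.
No constant or linear terms (consistent with a singular point). Quadratic part: v**2. Cubic part: u**3 + u**2*v + 2*u*v**2 - 2*v**3.
The quadratic part v**2 is a perfect square, so there is a single (double) tangent line v = 0, i.e. y = -2. Restricting the cubic part to that line (v = 0) leaves u**3 ≠ 0, so f is not divisible by v and the branch is v² ≈ -u**3 to lowest order — this is a cusp.
Classification: cusp.


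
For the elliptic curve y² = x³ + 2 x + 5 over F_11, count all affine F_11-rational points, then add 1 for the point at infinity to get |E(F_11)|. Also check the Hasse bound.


Affine points = {(0, 4), (0, 7), (3, 4), (3, 7), (4, 0), (8, 4), (8, 7), (9, 2), (9, 9)}; affine count = 9; |E(F_11)| = 10.

Discriminant check: Δ ∝ 4a³ + 27b² = 4·2³ + 27·5² = 4·8 + 27·25 ≡ 3 (mod 11). Nonzero ⇒ E is nonsingular.
For each x ∈ F_11, compute rhs = x³ + 2·x + 5 mod 11, then count y ∈ F_11 with y² ≡ rhs.
  x = 0: rhs = 5, matching y values: 4, 7 (2 points).
  x = 1: rhs = 8, matching y values: none (0 points).
  x = 2: rhs = 6, matching y values: none (0 points).
  x = 3: rhs = 5, matching y values: 4, 7 (2 points).
  x = 4: rhs = 0, matching y values: 0 (1 points).
  x = 5: rhs = 8, matching y values: none (0 points).
  x = 6: rhs = 2, matching y values: none (0 points).
  x = 7: rhs = 10, matching y values: none (0 points).
  x = 8: rhs = 5, matching y values: 4, 7 (2 points).
  x = 9: rhs = 4, matching y values: 2, 9 (2 points).
  x = 10: rhs = 2, matching y values: none (0 points).
Total affine count: 9.
Full point count |E(F_11)| = 9 + 1 = 10.
Hasse bound: |10 − (11+1)| = |-2| = 2 ≤ 2√11 ≈ 6.6332 ✓.


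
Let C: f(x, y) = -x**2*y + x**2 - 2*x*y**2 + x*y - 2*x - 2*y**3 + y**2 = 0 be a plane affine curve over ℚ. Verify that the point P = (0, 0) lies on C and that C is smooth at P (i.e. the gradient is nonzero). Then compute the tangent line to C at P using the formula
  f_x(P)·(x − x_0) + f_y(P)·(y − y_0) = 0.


Tangent line at P: -2*x = 0.

Step 1: f(0, 0) = 0, so P lies on C.
Step 2: partial derivatives
  f_x(x, y) = -2*x*y + 2*x - 2*y**2 + y - 2, f_y(x, y) = -x**2 - 4*x*y + x - 6*y**2 + 2*y.
  f_x(P) = -2, f_y(P) = 0 (gradient nonzero, so P is smooth).
Step 3: tangent line at P: -2·(x − 0) + 0·(y − 0) = 0.
Expanding: -2*x = 0.


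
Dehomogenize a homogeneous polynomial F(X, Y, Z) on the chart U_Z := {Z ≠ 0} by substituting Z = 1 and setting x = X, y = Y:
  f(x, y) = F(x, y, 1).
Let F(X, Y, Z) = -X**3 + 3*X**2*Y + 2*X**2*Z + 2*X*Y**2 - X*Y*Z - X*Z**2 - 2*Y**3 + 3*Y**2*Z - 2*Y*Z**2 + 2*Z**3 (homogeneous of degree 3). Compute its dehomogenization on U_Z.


f(x, y) = -x**3 + 3*x**2*y + 2*x**2 + 2*x*y**2 - x*y - x - 2*y**3 + 3*y**2 - 2*y + 2

On U_Z we set Z = 1. Each monomial c·X^i·Y^j·Z^k in F becomes c·x^i·y^j·1^k = c·x^i·y^j.
Substituting Z = 1: F(X, Y, 1) = -x**3 + 3*x**2*y + 2*x**2 + 2*x*y**2 - x*y - x - 2*y**3 + 3*y**2 - 2*y + 2.
Note: deg(f) ≤ deg(F) = 3; strict inequality happens when F is divisible by Z (lost terms).


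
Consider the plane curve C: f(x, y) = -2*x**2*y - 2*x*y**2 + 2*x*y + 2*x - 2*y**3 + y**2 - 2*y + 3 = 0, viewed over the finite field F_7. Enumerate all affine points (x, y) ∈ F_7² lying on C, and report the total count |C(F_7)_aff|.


Affine F_7-points: {(0, 1), (1, 1), (1, 4), (1, 5), (2, 0), (5, 4), (5, 5)}; count = 7.

For each of the 49 pairs (x, y) ∈ F_7², evaluate f(x, y) mod 7. Record the zeros.
  x = 0: [0↦3, 1↦0, 2↦1, 3↦1, 4↦2, 5↦6, 6↦1]  zeros at y ∈ {1}
  x = 1: [0↦5, 1↦0, 2↦2, 3↦6, 4↦0, 5↦0, 6↦1]  zeros at y ∈ {1, 4, 5}
  x = 2: [0↦0, 1↦3, 2↦2, 3↦6, 4↦3, 5↦2, 6↦5]  zeros at y ∈ {0}
  x = 3: [0↦2, 1↦2, 2↦1, 3↦1, 4↦4, 5↦5, 6↦6]  zeros at y ∈ ∅
  x = 4: [0↦4, 1↦4, 2↦6, 3↦5, 4↦3, 5↦2, 6↦4]  zeros at y ∈ ∅
  x = 5: [0↦6, 1↦2, 2↦3, 3↦4, 4↦0, 5↦0, 6↦6]  zeros at y ∈ {4, 5}
  x = 6: [0↦1, 1↦3, 2↦6, 3↦5, 4↦2, 5↦6, 6↦5]  zeros at y ∈ ∅
Collecting zeros: affine points = {(0, 1), (1, 1), (1, 4), (1, 5), (2, 0), (5, 4), (5, 5)}.
Total count |C(F_7)_aff| = 7.


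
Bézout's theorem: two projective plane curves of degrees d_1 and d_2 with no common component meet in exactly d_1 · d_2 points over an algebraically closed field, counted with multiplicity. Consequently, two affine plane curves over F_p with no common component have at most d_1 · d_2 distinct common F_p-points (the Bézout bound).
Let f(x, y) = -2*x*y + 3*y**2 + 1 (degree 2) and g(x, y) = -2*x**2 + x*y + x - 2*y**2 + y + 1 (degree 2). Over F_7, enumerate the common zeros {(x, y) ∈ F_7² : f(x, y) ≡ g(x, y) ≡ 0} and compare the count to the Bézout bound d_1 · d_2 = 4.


Common zeros: {(0, 3)}; count = 1; Bézout bound = 4.

deg(f) = 2, deg(g) = 2, so Bézout bound = 4.
Scan x ∈ F_7. For each x, list the y ∈ F_7 with f(x, y) ≡ 0 and those with g(x, y) ≡ 0 (mod 7); the common zeros in that column are the intersection.
  x = 0: f ≡ 0 at y ∈ {3, 4}; g ≡ 0 at y ∈ {1, 3}; common: {3}.
  x = 1: f ≡ 0 at y ∈ ∅; g ≡ 0 at y ∈ {0, 1}; common: ∅.
  x = 2: f ≡ 0 at y ∈ {1, 5}; g ≡ 0 at y ∈ {2, 3}; common: ∅.
  x = 3: f ≡ 0 at y ∈ ∅; g ≡ 0 at y ∈ {0, 2}; common: ∅.
  x = 4: f ≡ 0 at y ∈ ∅; g ≡ 0 at y ∈ ∅; common: ∅.
  x = 5: f ≡ 0 at y ∈ {2, 6}; g ≡ 0 at y ∈ ∅; common: ∅.
  x = 6: f ≡ 0 at y ∈ ∅; g ≡ 0 at y ∈ ∅; common: ∅.
Collecting: common zeros = {(0, 3)}, so the count is 1.
Comparison with the Bézout bound: 1 ≤ 4 = deg(f)·deg(g), as expected for curves with no common component (the affine F_7-count falls short of the bound because intersections may lie at infinity, over extension fields, or carry multiplicity).


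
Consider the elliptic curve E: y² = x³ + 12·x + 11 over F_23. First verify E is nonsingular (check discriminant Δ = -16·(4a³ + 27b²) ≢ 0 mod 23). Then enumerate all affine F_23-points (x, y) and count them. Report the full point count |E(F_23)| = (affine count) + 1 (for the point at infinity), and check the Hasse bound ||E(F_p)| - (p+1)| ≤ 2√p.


Affine points = {(1, 1), (1, 22), (4, 10), (4, 13), (5, 9), (5, 14), (6, 0), (7, 1), (7, 22), (10, 2), (10, 21), (11, 5), (11, 18), (13, 8), (13, 15), (14, 5), (14, 18), (15, 1), (15, 22), (21, 5), (21, 18)}; affine count = 21; |E(F_23)| = 22.

Discriminant check: Δ ∝ 4a³ + 27b² = 4·12³ + 27·11² = 4·1728 + 27·121 ≡ 13 (mod 23). Nonzero ⇒ E is nonsingular.
For each x ∈ F_23, compute rhs = x³ + 12·x + 11 mod 23, then count y ∈ F_23 with y² ≡ rhs.
  x = 0: rhs = 11, matching y values: none (0 points).
  x = 1: rhs = 1, matching y values: 1, 22 (2 points).
  x = 2: rhs = 20, matching y values: none (0 points).
  x = 3: rhs = 5, matching y values: none (0 points).
  x = 4: rhs = 8, matching y values: 10, 13 (2 points).
  x = 5: rhs = 12, matching y values: 9, 14 (2 points).
  x = 6: rhs = 0, matching y values: 0 (1 points).
  x = 7: rhs = 1, matching y values: 1, 22 (2 points).
  x = 8: rhs = 21, matching y values: none (0 points).
  x = 9: rhs = 20, matching y values: none (0 points).
  x = 10: rhs = 4, matching y values: 2, 21 (2 points).
  x = 11: rhs = 2, matching y values: 5, 18 (2 points).
  x = 12: rhs = 20, matching y values: none (0 points).
  x = 13: rhs = 18, matching y values: 8, 15 (2 points).
  x = 14: rhs = 2, matching y values: 5, 18 (2 points).
  x = 15: rhs = 1, matching y values: 1, 22 (2 points).
  x = 16: rhs = 21, matching y values: none (0 points).
  x = 17: rhs = 22, matching y values: none (0 points).
  x = 18: rhs = 10, matching y values: none (0 points).
  x = 19: rhs = 14, matching y values: none (0 points).
  x = 20: rhs = 17, matching y values: none (0 points).
  x = 21: rhs = 2, matching y values: 5, 18 (2 points).
  x = 22: rhs = 21, matching y values: none (0 points).
Total affine count: 21.
Full point count |E(F_23)| = 21 + 1 = 22.
Hasse bound: |22 − (23+1)| = |-2| = 2 ≤ 2√23 ≈ 9.5917 ✓.


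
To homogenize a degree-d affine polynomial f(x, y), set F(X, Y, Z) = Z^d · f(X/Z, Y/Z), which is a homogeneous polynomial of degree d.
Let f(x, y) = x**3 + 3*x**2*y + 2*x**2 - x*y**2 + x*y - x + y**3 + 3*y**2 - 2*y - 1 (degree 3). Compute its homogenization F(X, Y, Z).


F(X, Y, Z) = X**3 + 3*X**2*Y + 2*X**2*Z - X*Y**2 + X*Y*Z - X*Z**2 + Y**3 + 3*Y**2*Z - 2*Y*Z**2 - Z**3

deg(f) = 3.
Substitute x = X/Z, y = Y/Z into f, then multiply by Z^3.
  monomial 1·x^3·y^0 ↦ 1·X^3·Y^0·Z^0.
  monomial 3·x^2·y^1 ↦ 3·X^2·Y^1·Z^0.
  monomial 2·x^2·y^0 ↦ 2·X^2·Y^0·Z^1.
  monomial -1·x^1·y^2 ↦ -1·X^1·Y^2·Z^0.
  monomial 1·x^1·y^1 ↦ 1·X^1·Y^1·Z^1.
  monomial -1·x^1·y^0 ↦ -1·X^1·Y^0·Z^2.
  monomial 1·x^0·y^3 ↦ 1·X^0·Y^3·Z^0.
  monomial 3·x^0·y^2 ↦ 3·X^0·Y^2·Z^1.
  monomial -2·x^0·y^1 ↦ -2·X^0·Y^1·Z^2.
  monomial -1·x^0·y^0 ↦ -1·X^0·Y^0·Z^3.
Collecting: F(X, Y, Z) = X**3 + 3*X**2*Y + 2*X**2*Z - X*Y**2 + X*Y*Z - X*Z**2 + Y**3 + 3*Y**2*Z - 2*Y*Z**2 - Z**3.


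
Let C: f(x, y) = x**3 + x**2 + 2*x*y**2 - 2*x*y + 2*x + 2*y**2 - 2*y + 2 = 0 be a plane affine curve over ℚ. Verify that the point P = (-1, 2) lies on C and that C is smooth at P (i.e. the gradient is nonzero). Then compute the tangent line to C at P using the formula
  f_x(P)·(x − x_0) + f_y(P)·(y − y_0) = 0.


Tangent line at P: 7*x + 7 = 0.

Step 1: f(-1, 2) = 0, so P lies on C.
Step 2: partial derivatives
  f_x(x, y) = 3*x**2 + 2*x + 2*y**2 - 2*y + 2, f_y(x, y) = 4*x*y - 2*x + 4*y - 2.
  f_x(P) = 7, f_y(P) = 0 (gradient nonzero, so P is smooth).
Step 3: tangent line at P: 7·(x − -1) + 0·(y − 2) = 0.
Expanding: 7*x + 7 = 0.


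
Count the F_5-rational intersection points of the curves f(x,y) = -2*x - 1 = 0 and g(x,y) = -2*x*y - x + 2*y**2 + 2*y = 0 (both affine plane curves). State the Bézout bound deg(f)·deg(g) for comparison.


Common zeros: {(2, 3)}; count = 1; Bézout bound = 2.

deg(f) = 1, deg(g) = 2, so Bézout bound = 2.
Scan x ∈ F_5. For each x, list the y ∈ F_5 with f(x, y) ≡ 0 and those with g(x, y) ≡ 0 (mod 5); the common zeros in that column are the intersection.
  x = 0: f ≡ 0 at y ∈ ∅; g ≡ 0 at y ∈ {0, 4}; common: ∅.
  x = 1: f ≡ 0 at y ∈ ∅; g ≡ 0 at y ∈ ∅; common: ∅.
  x = 2: f ≡ 0 at y ∈ {0, 1, 2, 3, 4}; g ≡ 0 at y ∈ {3}; common: {3}.
  x = 3: f ≡ 0 at y ∈ ∅; g ≡ 0 at y ∈ {1}; common: ∅.
  x = 4: f ≡ 0 at y ∈ ∅; g ≡ 0 at y ∈ ∅; common: ∅.
Collecting: common zeros = {(2, 3)}, so the count is 1.
Comparison with the Bézout bound: 1 ≤ 2 = deg(f)·deg(g), as expected for curves with no common component (the affine F_5-count falls short of the bound because intersections may lie at infinity, over extension fields, or carry multiplicity).


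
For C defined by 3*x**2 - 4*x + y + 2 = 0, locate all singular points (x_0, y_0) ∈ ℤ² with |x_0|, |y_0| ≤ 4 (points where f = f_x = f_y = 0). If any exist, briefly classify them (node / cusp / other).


No singular points in the scanned grid; C is smooth there.

Compute partial derivatives:
  f_x = 6*x - 4.
  f_y = 1.
f_y = 1 is a nonzero constant, so f_y never vanishes: no point (x, y) can satisfy f = f_x = f_y = 0. In particular no (x, y) ∈ {−4, ..., 4}² is singular; the curve is smooth.


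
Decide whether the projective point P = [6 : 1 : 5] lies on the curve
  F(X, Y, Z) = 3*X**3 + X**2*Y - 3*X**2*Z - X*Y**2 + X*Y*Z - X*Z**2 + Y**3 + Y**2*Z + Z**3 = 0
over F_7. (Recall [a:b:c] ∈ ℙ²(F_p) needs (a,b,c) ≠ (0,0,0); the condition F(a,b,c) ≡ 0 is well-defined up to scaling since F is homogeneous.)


F(6,1,5) ≡ 2 (mod 7); P is NOT on the curve.

Evaluate F(6, 1, 5) term-by-term (mod 7).
  3*X**3 ↦ 3·216·1·1 = 648
  X**2*Y ↦ 1·36·1·1 = 36
  -3*X**2*Z ↦ -3·36·1·5 = -540
  -X*Y**2 ↦ -1·6·1·1 = -6
  X*Y*Z ↦ 1·6·1·5 = 30
  -X*Z**2 ↦ -1·6·1·25 = -150
  Y**3 ↦ 1·1·1·1 = 1
  Y**2*Z ↦ 1·1·1·5 = 5
  Z**3 ↦ 1·1·1·125 = 125
Sum: F(6, 1, 5) = (648) + (36) + (-540) + (-6) + (30) + (-150) + (1) + (5) + (125) = 149.
Reducing mod 7: 149 ≡ 2 (mod 7).
Since F(a, b, c) ≡ 2 ≠ 0 (mod 7), P does NOT lie on the curve.


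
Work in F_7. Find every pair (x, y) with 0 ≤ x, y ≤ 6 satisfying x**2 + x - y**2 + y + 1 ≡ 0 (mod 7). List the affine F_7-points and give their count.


Affine F_7-points: {(2, 0), (2, 1), (3, 3), (3, 5), (4, 0), (4, 1)}; count = 6.

For each of the 49 pairs (x, y) ∈ F_7², evaluate f(x, y) mod 7. Record the zeros.
  x = 0: [0↦1, 1↦1, 2↦6, 3↦2, 4↦3, 5↦2, 6↦6]  zeros at y ∈ ∅
  x = 1: [0↦3, 1↦3, 2↦1, 3↦4, 4↦5, 5↦4, 6↦1]  zeros at y ∈ ∅
  x = 2: [0↦0, 1↦0, 2↦5, 3↦1, 4↦2, 5↦1, 6↦5]  zeros at y ∈ {0, 1}
  x = 3: [0↦6, 1↦6, 2↦4, 3↦0, 4↦1, 5↦0, 6↦4]  zeros at y ∈ {3, 5}
  x = 4: [0↦0, 1↦0, 2↦5, 3↦1, 4↦2, 5↦1, 6↦5]  zeros at y ∈ {0, 1}
  x = 5: [0↦3, 1↦3, 2↦1, 3↦4, 4↦5, 5↦4, 6↦1]  zeros at y ∈ ∅
  x = 6: [0↦1, 1↦1, 2↦6, 3↦2, 4↦3, 5↦2, 6↦6]  zeros at y ∈ ∅
Collecting zeros: affine points = {(2, 0), (2, 1), (3, 3), (3, 5), (4, 0), (4, 1)}.
Total count |C(F_7)_aff| = 6.


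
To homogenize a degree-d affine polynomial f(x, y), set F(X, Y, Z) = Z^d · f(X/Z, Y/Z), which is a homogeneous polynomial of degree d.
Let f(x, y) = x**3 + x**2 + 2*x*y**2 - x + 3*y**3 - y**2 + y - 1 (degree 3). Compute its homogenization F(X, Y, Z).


F(X, Y, Z) = X**3 + X**2*Z + 2*X*Y**2 - X*Z**2 + 3*Y**3 - Y**2*Z + Y*Z**2 - Z**3

deg(f) = 3.
Substitute x = X/Z, y = Y/Z into f, then multiply by Z^3.
  monomial 1·x^3·y^0 ↦ 1·X^3·Y^0·Z^0.
  monomial 1·x^2·y^0 ↦ 1·X^2·Y^0·Z^1.
  monomial 2·x^1·y^2 ↦ 2·X^1·Y^2·Z^0.
  monomial -1·x^1·y^0 ↦ -1·X^1·Y^0·Z^2.
  monomial 3·x^0·y^3 ↦ 3·X^0·Y^3·Z^0.
  monomial -1·x^0·y^2 ↦ -1·X^0·Y^2·Z^1.
  monomial 1·x^0·y^1 ↦ 1·X^0·Y^1·Z^2.
  monomial -1·x^0·y^0 ↦ -1·X^0·Y^0·Z^3.
Collecting: F(X, Y, Z) = X**3 + X**2*Z + 2*X*Y**2 - X*Z**2 + 3*Y**3 - Y**2*Z + Y*Z**2 - Z**3.


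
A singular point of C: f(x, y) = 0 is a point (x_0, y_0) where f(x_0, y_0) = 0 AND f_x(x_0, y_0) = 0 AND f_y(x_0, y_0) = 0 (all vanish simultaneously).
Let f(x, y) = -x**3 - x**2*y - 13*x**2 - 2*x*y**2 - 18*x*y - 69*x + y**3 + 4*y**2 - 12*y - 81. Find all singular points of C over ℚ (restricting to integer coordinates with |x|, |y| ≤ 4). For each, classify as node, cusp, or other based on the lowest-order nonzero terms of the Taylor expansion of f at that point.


Singular points: {(-3, -3)}; classification: node.

Compute partial derivatives:
  f_x = -3*x**2 - 2*x*y - 26*x - 2*y**2 - 18*y - 69.
  f_y = -x**2 - 4*x*y - 18*x + 3*y**2 + 8*y - 12.
Scan x_0 ∈ {−4, ..., 4}. For each x_0, f_y(x_0, y) is a polynomial in y; find its integer roots y ∈ {−4, ..., 4}, then test f_x and f at those candidates.
  x = -4: f_y(-4, y) = 3*y**2 + 24*y + 44; no integer root y with |y| ≤ 4.
  x = -3: f_y(-3, y) = 3*y**2 + 20*y + 33; vanishes at y ∈ {-3}. (-3, -3): f_x = 0, f = 0 — SINGULAR.
  x = -2: f_y(-2, y) = 3*y**2 + 16*y + 20; vanishes at y ∈ {-2}. (-2, -2): f_x = -9 ≠ 0.
  x = -1: f_y(-1, y) = 3*y**2 + 12*y + 5; no integer root y with |y| ≤ 4.
  x = 0: f_y(0, y) = 3*y**2 + 8*y - 12; no integer root y with |y| ≤ 4.
  x = 1: f_y(1, y) = 3*y**2 + 4*y - 31; no integer root y with |y| ≤ 4.
  x = 2: f_y(2, y) = 3*y**2 - 52; no integer root y with |y| ≤ 4.
  x = 3: f_y(3, y) = 3*y**2 - 4*y - 75; no integer root y with |y| ≤ 4.
  x = 4: f_y(4, y) = 3*y**2 - 8*y - 100; no integer root y with |y| ≤ 4.
Only singular point on the grid: (-3, -3).
Classify: substitute x = -3 + u, y = -3 + v and expand: f = -u**3 - u**2*v - u**2 - 2*u*v**2 + v**3 + v**2.
No constant or linear terms (consistent with a singular point). Quadratic part: -u**2 + v**2. Cubic part: -u**3 - u**2*v - 2*u*v**2 + v**3.
The quadratic part v**2 - u**2 = (v − u)(v + u) splits into two distinct linear factors, so there are two distinct tangent lines y − -3 = ±(x − -3) — this is a node (ordinary double point).
Classification: node.


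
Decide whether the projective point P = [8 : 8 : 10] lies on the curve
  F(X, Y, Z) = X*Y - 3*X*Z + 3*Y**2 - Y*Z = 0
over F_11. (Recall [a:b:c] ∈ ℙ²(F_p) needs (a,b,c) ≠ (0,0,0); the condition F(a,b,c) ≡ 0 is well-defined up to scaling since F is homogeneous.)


F(8,8,10) ≡ 2 (mod 11); P is NOT on the curve.

Evaluate F(8, 8, 10) term-by-term (mod 11).
  X*Y ↦ 1·8·8·1 = 64
  -3*X*Z ↦ -3·8·1·10 = -240
  3*Y**2 ↦ 3·1·64·1 = 192
  -Y*Z ↦ -1·1·8·10 = -80
Sum: F(8, 8, 10) = (64) + (-240) + (192) + (-80) = -64.
Reducing mod 11: -64 ≡ 2 (mod 11).
Since F(a, b, c) ≡ 2 ≠ 0 (mod 11), P does NOT lie on the curve.


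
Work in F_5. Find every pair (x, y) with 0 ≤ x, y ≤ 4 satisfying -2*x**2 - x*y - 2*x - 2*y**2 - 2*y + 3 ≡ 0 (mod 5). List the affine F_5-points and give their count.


Affine F_5-points: {(1, 2), (1, 4), (2, 1), (2, 2), (4, 1)}; count = 5.

For each of the 25 pairs (x, y) ∈ F_5², evaluate f(x, y) mod 5. Record the zeros.
  x = 0: [0↦3, 1↦4, 2↦1, 3↦4, 4↦3]  zeros at y ∈ ∅
  x = 1: [0↦4, 1↦4, 2↦0, 3↦2, 4↦0]  zeros at y ∈ {2, 4}
  x = 2: [0↦1, 1↦0, 2↦0, 3↦1, 4↦3]  zeros at y ∈ {1, 2}
  x = 3: [0↦4, 1↦2, 2↦1, 3↦1, 4↦2]  zeros at y ∈ ∅
  x = 4: [0↦3, 1↦0, 2↦3, 3↦2, 4↦2]  zeros at y ∈ {1}
Collecting zeros: affine points = {(1, 2), (1, 4), (2, 1), (2, 2), (4, 1)}.
Total count |C(F_5)_aff| = 5.


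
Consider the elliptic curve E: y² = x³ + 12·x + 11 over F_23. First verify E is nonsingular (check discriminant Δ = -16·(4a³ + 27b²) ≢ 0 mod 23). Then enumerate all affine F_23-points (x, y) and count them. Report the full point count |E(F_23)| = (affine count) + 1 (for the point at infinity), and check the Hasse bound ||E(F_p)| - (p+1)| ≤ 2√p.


Affine points = {(1, 1), (1, 22), (4, 10), (4, 13), (5, 9), (5, 14), (6, 0), (7, 1), (7, 22), (10, 2), (10, 21), (11, 5), (11, 18), (13, 8), (13, 15), (14, 5), (14, 18), (15, 1), (15, 22), (21, 5), (21, 18)}; affine count = 21; |E(F_23)| = 22.

Discriminant check: Δ ∝ 4a³ + 27b² = 4·12³ + 27·11² = 4·1728 + 27·121 ≡ 13 (mod 23). Nonzero ⇒ E is nonsingular.
For each x ∈ F_23, compute rhs = x³ + 12·x + 11 mod 23, then count y ∈ F_23 with y² ≡ rhs.
  x = 0: rhs = 11, matching y values: none (0 points).
  x = 1: rhs = 1, matching y values: 1, 22 (2 points).
  x = 2: rhs = 20, matching y values: none (0 points).
  x = 3: rhs = 5, matching y values: none (0 points).
  x = 4: rhs = 8, matching y values: 10, 13 (2 points).
  x = 5: rhs = 12, matching y values: 9, 14 (2 points).
  x = 6: rhs = 0, matching y values: 0 (1 points).
  x = 7: rhs = 1, matching y values: 1, 22 (2 points).
  x = 8: rhs = 21, matching y values: none (0 points).
  x = 9: rhs = 20, matching y values: none (0 points).
  x = 10: rhs = 4, matching y values: 2, 21 (2 points).
  x = 11: rhs = 2, matching y values: 5, 18 (2 points).
  x = 12: rhs = 20, matching y values: none (0 points).
  x = 13: rhs = 18, matching y values: 8, 15 (2 points).
  x = 14: rhs = 2, matching y values: 5, 18 (2 points).
  x = 15: rhs = 1, matching y values: 1, 22 (2 points).
  x = 16: rhs = 21, matching y values: none (0 points).
  x = 17: rhs = 22, matching y values: none (0 points).
  x = 18: rhs = 10, matching y values: none (0 points).
  x = 19: rhs = 14, matching y values: none (0 points).
  x = 20: rhs = 17, matching y values: none (0 points).
  x = 21: rhs = 2, matching y values: 5, 18 (2 points).
  x = 22: rhs = 21, matching y values: none (0 points).
Total affine count: 21.
Full point count |E(F_23)| = 21 + 1 = 22.
Hasse bound: |22 − (23+1)| = |-2| = 2 ≤ 2√23 ≈ 9.5917 ✓.


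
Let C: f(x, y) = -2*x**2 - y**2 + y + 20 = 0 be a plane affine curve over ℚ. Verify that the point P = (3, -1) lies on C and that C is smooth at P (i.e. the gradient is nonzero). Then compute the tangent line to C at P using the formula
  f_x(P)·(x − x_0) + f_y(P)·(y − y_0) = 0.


Tangent line at P: -12*x + 3*y + 39 = 0.

Step 1: f(3, -1) = 0, so P lies on C.
Step 2: partial derivatives
  f_x(x, y) = -4*x, f_y(x, y) = 1 - 2*y.
  f_x(P) = -12, f_y(P) = 3 (gradient nonzero, so P is smooth).
Step 3: tangent line at P: -12·(x − 3) + 3·(y − -1) = 0.
Expanding: -12*x + 3*y + 39 = 0.


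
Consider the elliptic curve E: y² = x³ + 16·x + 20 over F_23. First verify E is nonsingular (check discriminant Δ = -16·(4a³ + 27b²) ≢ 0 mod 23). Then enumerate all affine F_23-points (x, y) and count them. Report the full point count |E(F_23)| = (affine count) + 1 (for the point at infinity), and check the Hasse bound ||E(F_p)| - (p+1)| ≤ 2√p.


Affine points = {(3, 7), (3, 16), (5, 8), (5, 15), (8, 4), (8, 19), (11, 3), (11, 20), (12, 10), (12, 13), (15, 1), (15, 22), (16, 5), (16, 18), (21, 7), (21, 16), (22, 7), (22, 16)}; affine count = 18; |E(F_23)| = 19.

Discriminant check: Δ ∝ 4a³ + 27b² = 4·16³ + 27·20² = 4·4096 + 27·400 ≡ 21 (mod 23). Nonzero ⇒ E is nonsingular.
For each x ∈ F_23, compute rhs = x³ + 16·x + 20 mod 23, then count y ∈ F_23 with y² ≡ rhs.
  x = 0: rhs = 20, matching y values: none (0 points).
  x = 1: rhs = 14, matching y values: none (0 points).
  x = 2: rhs = 14, matching y values: none (0 points).
  x = 3: rhs = 3, matching y values: 7, 16 (2 points).
  x = 4: rhs = 10, matching y values: none (0 points).
  x = 5: rhs = 18, matching y values: 8, 15 (2 points).
  x = 6: rhs = 10, matching y values: none (0 points).
  x = 7: rhs = 15, matching y values: none (0 points).
  x = 8: rhs = 16, matching y values: 4, 19 (2 points).
  x = 9: rhs = 19, matching y values: none (0 points).
  x = 10: rhs = 7, matching y values: none (0 points).
  x = 11: rhs = 9, matching y values: 3, 20 (2 points).
  x = 12: rhs = 8, matching y values: 10, 13 (2 points).
  x = 13: rhs = 10, matching y values: none (0 points).
  x = 14: rhs = 21, matching y values: none (0 points).
  x = 15: rhs = 1, matching y values: 1, 22 (2 points).
  x = 16: rhs = 2, matching y values: 5, 18 (2 points).
  x = 17: rhs = 7, matching y values: none (0 points).
  x = 18: rhs = 22, matching y values: none (0 points).
  x = 19: rhs = 7, matching y values: none (0 points).
  x = 20: rhs = 14, matching y values: none (0 points).
  x = 21: rhs = 3, matching y values: 7, 16 (2 points).
  x = 22: rhs = 3, matching y values: 7, 16 (2 points).
Total affine count: 18.
Full point count |E(F_23)| = 18 + 1 = 19.
Hasse bound: |19 − (23+1)| = |-5| = 5 ≤ 2√23 ≈ 9.5917 ✓.


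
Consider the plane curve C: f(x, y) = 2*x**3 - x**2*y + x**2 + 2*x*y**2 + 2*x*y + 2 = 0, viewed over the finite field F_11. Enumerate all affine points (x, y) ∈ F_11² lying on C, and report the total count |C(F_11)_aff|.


Affine F_11-points: {(1, 7), (1, 9), (2, 0), (3, 3), (4, 4), (4, 8), (6, 3), (6, 10), (7, 0), (7, 8), (9, 1), (9, 8)}; count = 12.

For each of the 121 pairs (x, y) ∈ F_11², evaluate f(x, y) mod 11. Record the zeros.
  x = 0: [0↦2, 1↦2, 2↦2, 3↦2, 4↦2, 5↦2, 6↦2, 7↦2, 8↦2, 9↦2, 10↦2]  zeros at y ∈ ∅
  x = 1: [0↦5, 1↦8, 2↦4, 3↦4, 4↦8, 5↦5, 6↦6, 7↦0, 8↦9, 9↦0, 10↦6]  zeros at y ∈ {7, 9}
  x = 2: [0↦0, 1↦4, 2↦5, 3↦3, 4↦9, 5↦1, 6↦1, 7↦9, 8↦3, 9↦5, 10↦4]  zeros at y ∈ {0}
  x = 3: [0↦10, 1↦2, 2↦6, 3↦0, 4↦6, 5↦2, 6↦10, 7↦8, 8↦7, 9↦7, 10↦8]  zeros at y ∈ {3}
  x = 4: [0↦3, 1↦3, 2↦8, 3↦7, 4↦0, 5↦9, 6↦1, 7↦9, 8↦0, 9↦7, 10↦8]  zeros at y ∈ {4, 8}
  x = 5: [0↦2, 1↦8, 2↦1, 3↦3, 4↦3, 5↦1, 6↦8, 7↦2, 8↦5, 9↦6, 10↦5]  zeros at y ∈ ∅
  x = 6: [0↦8, 1↦7, 2↦8, 3↦0, 4↦5, 5↦1, 6↦10, 7↦10, 8↦1, 9↦5, 10↦0]  zeros at y ∈ {3, 10}
  x = 7: [0↦0, 1↦1, 2↦8, 3↦10, 4↦7, 5↦10, 6↦8, 7↦1, 8↦0, 9↦5, 10↦5]  zeros at y ∈ {0, 8}
  x = 8: [0↦1, 1↦2, 2↦2, 3↦1, 4↦10, 5↦7, 6↦3, 7↦9, 8↦3, 9↦7, 10↦10]  zeros at y ∈ ∅
  x = 9: [0↦1, 1↦0, 2↦2, 3↦7, 4↦4, 5↦4, 6↦7, 7↦2, 8↦0, 9↦1, 10↦5]  zeros at y ∈ {1, 8}
  x = 10: [0↦1, 1↦7, 2↦9, 3↦7, 4↦1, 5↦2, 6↦10, 7↦3, 8↦3, 9↦10, 10↦2]  zeros at y ∈ ∅
Collecting zeros: affine points = {(1, 7), (1, 9), (2, 0), (3, 3), (4, 4), (4, 8), (6, 3), (6, 10), (7, 0), (7, 8), (9, 1), (9, 8)}.
Total count |C(F_11)_aff| = 12.


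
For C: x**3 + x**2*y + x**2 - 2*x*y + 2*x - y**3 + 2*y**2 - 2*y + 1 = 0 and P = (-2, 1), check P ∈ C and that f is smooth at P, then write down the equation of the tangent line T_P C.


Tangent line at P: 4*x + 7*y + 1 = 0.

Step 1: f(-2, 1) = 0, so P lies on C.
Step 2: partial derivatives
  f_x(x, y) = 3*x**2 + 2*x*y + 2*x - 2*y + 2, f_y(x, y) = x**2 - 2*x - 3*y**2 + 4*y - 2.
  f_x(P) = 4, f_y(P) = 7 (gradient nonzero, so P is smooth).
Step 3: tangent line at P: 4·(x − -2) + 7·(y − 1) = 0.
Expanding: 4*x + 7*y + 1 = 0.


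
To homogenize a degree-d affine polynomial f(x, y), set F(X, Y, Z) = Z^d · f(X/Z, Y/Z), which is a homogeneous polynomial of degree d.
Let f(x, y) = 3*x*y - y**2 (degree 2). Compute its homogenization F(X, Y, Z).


F(X, Y, Z) = 3*X*Y - Y**2

deg(f) = 2.
Substitute x = X/Z, y = Y/Z into f, then multiply by Z^2.
  monomial 3·x^1·y^1 ↦ 3·X^1·Y^1·Z^0.
  monomial -1·x^0·y^2 ↦ -1·X^0·Y^2·Z^0.
Collecting: F(X, Y, Z) = 3*X*Y - Y**2.


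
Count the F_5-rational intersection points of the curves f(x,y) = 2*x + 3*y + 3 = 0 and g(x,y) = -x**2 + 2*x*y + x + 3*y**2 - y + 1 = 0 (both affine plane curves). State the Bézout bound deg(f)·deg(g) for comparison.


Common zeros: {(0, 4), (2, 1)}; count = 2; Bézout bound = 2.

deg(f) = 1, deg(g) = 2, so Bézout bound = 2.
Scan x ∈ F_5. For each x, list the y ∈ F_5 with f(x, y) ≡ 0 and those with g(x, y) ≡ 0 (mod 5); the common zeros in that column are the intersection.
  x = 0: f ≡ 0 at y ∈ {4}; g ≡ 0 at y ∈ {3, 4}; common: {4}.
  x = 1: f ≡ 0 at y ∈ {0}; g ≡ 0 at y ∈ {1, 2}; common: ∅.
  x = 2: f ≡ 0 at y ∈ {1}; g ≡ 0 at y ∈ {1, 3}; common: {1}.
  x = 3: f ≡ 0 at y ∈ {2}; g ≡ 0 at y ∈ {0}; common: ∅.
  x = 4: f ≡ 0 at y ∈ {3}; g ≡ 0 at y ∈ {2, 4}; common: ∅.
Collecting: common zeros = {(0, 4), (2, 1)}, so the count is 2.
Comparison with the Bézout bound: 2 ≤ 2 = deg(f)·deg(g), as expected for curves with no common component (the bound is attained).


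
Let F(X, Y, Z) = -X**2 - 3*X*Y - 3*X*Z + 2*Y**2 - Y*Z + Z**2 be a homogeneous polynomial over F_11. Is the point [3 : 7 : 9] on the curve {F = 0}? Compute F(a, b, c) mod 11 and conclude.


F(3,7,9) ≡ 7 (mod 11); P is NOT on the curve.

Evaluate F(3, 7, 9) term-by-term (mod 11).
  -X**2 ↦ -1·9·1·1 = -9
  -3*X*Y ↦ -3·3·7·1 = -63
  -3*X*Z ↦ -3·3·1·9 = -81
  2*Y**2 ↦ 2·1·49·1 = 98
  -Y*Z ↦ -1·1·7·9 = -63
  Z**2 ↦ 1·1·1·81 = 81
Sum: F(3, 7, 9) = (-9) + (-63) + (-81) + (98) + (-63) + (81) = -37.
Reducing mod 11: -37 ≡ 7 (mod 11).
Since F(a, b, c) ≡ 7 ≠ 0 (mod 11), P does NOT lie on the curve.


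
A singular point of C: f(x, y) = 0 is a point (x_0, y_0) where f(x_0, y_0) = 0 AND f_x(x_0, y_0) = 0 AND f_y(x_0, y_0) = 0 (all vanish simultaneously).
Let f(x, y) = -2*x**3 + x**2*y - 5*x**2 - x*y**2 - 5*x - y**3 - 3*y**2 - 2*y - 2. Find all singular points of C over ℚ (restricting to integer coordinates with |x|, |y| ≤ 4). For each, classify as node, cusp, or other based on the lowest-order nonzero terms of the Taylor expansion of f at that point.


Singular points: {(-1, -1)}; classification: cusp.

Compute partial derivatives:
  f_x = -6*x**2 + 2*x*y - 10*x - y**2 - 5.
  f_y = x**2 - 2*x*y - 3*y**2 - 6*y - 2.
Scan x_0 ∈ {−4, ..., 4}. For each x_0, f_y(x_0, y) is a polynomial in y; find its integer roots y ∈ {−4, ..., 4}, then test f_x and f at those candidates.
  x = -4: f_y(-4, y) = -3*y**2 + 2*y + 14; no integer root y with |y| ≤ 4.
  x = -3: f_y(-3, y) = 7 - 3*y**2; no integer root y with |y| ≤ 4.
  x = -2: f_y(-2, y) = -3*y**2 - 2*y + 2; no integer root y with |y| ≤ 4.
  x = -1: f_y(-1, y) = -3*y**2 - 4*y - 1; vanishes at y ∈ {-1}. (-1, -1): f_x = 0, f = 0 — SINGULAR.
  x = 0: f_y(0, y) = -3*y**2 - 6*y - 2; no integer root y with |y| ≤ 4.
  x = 1: f_y(1, y) = -3*y**2 - 8*y - 1; no integer root y with |y| ≤ 4.
  x = 2: f_y(2, y) = -3*y**2 - 10*y + 2; no integer root y with |y| ≤ 4.
  x = 3: f_y(3, y) = -3*y**2 - 12*y + 7; no integer root y with |y| ≤ 4.
  x = 4: f_y(4, y) = -3*y**2 - 14*y + 14; no integer root y with |y| ≤ 4.
Only singular point on the grid: (-1, -1).
Classify: substitute x = -1 + u, y = -1 + v and expand: f = -2*u**3 + u**2*v - u*v**2 - v**3 + v**2.
No constant or linear terms (consistent with a singular point). Quadratic part: v**2. Cubic part: -2*u**3 + u**2*v - u*v**2 - v**3.
The quadratic part v**2 is a perfect square, so there is a single (double) tangent line v = 0, i.e. y = -1. Restricting the cubic part to that line (v = 0) leaves -2*u**3 ≠ 0, so f is not divisible by v and the branch is v² ≈ 2*u**3 to lowest order — this is a cusp.
Classification: cusp.


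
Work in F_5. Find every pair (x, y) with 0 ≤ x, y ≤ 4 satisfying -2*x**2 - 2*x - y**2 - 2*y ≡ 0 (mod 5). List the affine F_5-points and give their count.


Affine F_5-points: {(0, 0), (0, 3), (2, 1), (2, 2), (4, 0), (4, 3)}; count = 6.

For each of the 25 pairs (x, y) ∈ F_5², evaluate f(x, y) mod 5. Record the zeros.
  x = 0: [0↦0, 1↦2, 2↦2, 3↦0, 4↦1]  zeros at y ∈ {0, 3}
  x = 1: [0↦1, 1↦3, 2↦3, 3↦1, 4↦2]  zeros at y ∈ ∅
  x = 2: [0↦3, 1↦0, 2↦0, 3↦3, 4↦4]  zeros at y ∈ {1, 2}
  x = 3: [0↦1, 1↦3, 2↦3, 3↦1, 4↦2]  zeros at y ∈ ∅
  x = 4: [0↦0, 1↦2, 2↦2, 3↦0, 4↦1]  zeros at y ∈ {0, 3}
Collecting zeros: affine points = {(0, 0), (0, 3), (2, 1), (2, 2), (4, 0), (4, 3)}.
Total count |C(F_5)_aff| = 6.


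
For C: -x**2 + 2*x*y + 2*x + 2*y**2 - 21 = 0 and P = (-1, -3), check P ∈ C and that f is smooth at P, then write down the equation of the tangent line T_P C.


Tangent line at P: -2*x - 14*y - 44 = 0.

Step 1: f(-1, -3) = 0, so P lies on C.
Step 2: partial derivatives
  f_x(x, y) = -2*x + 2*y + 2, f_y(x, y) = 2*x + 4*y.
  f_x(P) = -2, f_y(P) = -14 (gradient nonzero, so P is smooth).
Step 3: tangent line at P: -2·(x − -1) + -14·(y − -3) = 0.
Expanding: -2*x - 14*y - 44 = 0.


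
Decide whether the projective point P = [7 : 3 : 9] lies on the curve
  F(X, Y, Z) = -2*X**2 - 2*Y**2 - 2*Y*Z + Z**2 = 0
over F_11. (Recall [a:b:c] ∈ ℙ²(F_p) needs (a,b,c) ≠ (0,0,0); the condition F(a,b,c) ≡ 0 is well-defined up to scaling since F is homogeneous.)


F(7,3,9) ≡ 10 (mod 11); P is NOT on the curve.

Evaluate F(7, 3, 9) term-by-term (mod 11).
  -2*X**2 ↦ -2·49·1·1 = -98
  -2*Y**2 ↦ -2·1·9·1 = -18
  -2*Y*Z ↦ -2·1·3·9 = -54
  Z**2 ↦ 1·1·1·81 = 81
Sum: F(7, 3, 9) = (-98) + (-18) + (-54) + (81) = -89.
Reducing mod 11: -89 ≡ 10 (mod 11).
Since F(a, b, c) ≡ 10 ≠ 0 (mod 11), P does NOT lie on the curve.


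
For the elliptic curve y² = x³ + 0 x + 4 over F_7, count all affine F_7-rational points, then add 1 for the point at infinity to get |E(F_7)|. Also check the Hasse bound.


Affine points = {(0, 2), (0, 5)}; affine count = 2; |E(F_7)| = 3.

Discriminant check: Δ ∝ 4a³ + 27b² = 4·0³ + 27·4² = 4·0 + 27·16 ≡ 5 (mod 7). Nonzero ⇒ E is nonsingular.
For each x ∈ F_7, compute rhs = x³ + 0·x + 4 mod 7, then count y ∈ F_7 with y² ≡ rhs.
  x = 0: rhs = 4, matching y values: 2, 5 (2 points).
  x = 1: rhs = 5, matching y values: none (0 points).
  x = 2: rhs = 5, matching y values: none (0 points).
  x = 3: rhs = 3, matching y values: none (0 points).
  x = 4: rhs = 5, matching y values: none (0 points).
  x = 5: rhs = 3, matching y values: none (0 points).
  x = 6: rhs = 3, matching y values: none (0 points).
Total affine count: 2.
Full point count |E(F_7)| = 2 + 1 = 3.
Hasse bound: |3 − (7+1)| = |-5| = 5 ≤ 2√7 ≈ 5.2915 ✓.
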